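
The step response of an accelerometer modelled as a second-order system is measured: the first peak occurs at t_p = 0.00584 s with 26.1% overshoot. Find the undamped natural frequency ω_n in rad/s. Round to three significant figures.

From the overshoot, ζ = −ln(OS)/√(π²+ln²(OS)) = 0.393.
From t_p = π/ω_d, ω_d = π/0.00584 = 538 rad/s, so ω_n = ω_d/√(1−ζ²) = 585 rad/s.

ω_n ≈ 585 rad/s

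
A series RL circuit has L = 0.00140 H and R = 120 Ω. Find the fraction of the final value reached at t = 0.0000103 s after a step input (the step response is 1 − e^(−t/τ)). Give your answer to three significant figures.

y/y_∞ ≈ 0.586

τ = L/R = 0.00140/120 = 0.0000117 s.
y(t)/y_∞ = 1 − e^(−t/τ) = 1 − e^(−0.0000103/0.0000117) = 1 − e^(−0.883) = 0.586.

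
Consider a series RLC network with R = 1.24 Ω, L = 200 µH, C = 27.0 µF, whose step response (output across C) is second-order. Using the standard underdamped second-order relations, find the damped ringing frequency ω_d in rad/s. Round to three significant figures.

For a series RLC circuit (capacitor voltage as output), ω_n = 1/√(LC) = 1/√(200 µH · 27.0 µF) = 13600 rad/s.
ζ = (R/2)·√(C/L) = (1.24/2)·√(27.0 µF/200 µH) = 0.228.
ω_d = ω_n√(1−ζ²) = 13300 rad/s.

ω_d ≈ 13300 rad/s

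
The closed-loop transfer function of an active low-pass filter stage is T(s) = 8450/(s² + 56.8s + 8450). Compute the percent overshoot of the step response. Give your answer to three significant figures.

Matching coefficients with s² + 2ζω_n s + ω_n² gives ω_n² = 8450 ⇒ ω_n = 91.9 rad/s, and ζ = 56.8/(2ω_n) = 0.309.
%OS = 100·exp(−πζ/√(1−ζ²)) = 36.0%.

%OS ≈ 36.0%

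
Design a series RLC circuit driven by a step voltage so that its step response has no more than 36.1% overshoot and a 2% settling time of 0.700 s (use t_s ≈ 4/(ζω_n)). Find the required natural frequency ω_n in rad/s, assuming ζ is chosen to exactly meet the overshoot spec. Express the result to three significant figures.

ω_n ≈ 18.5 rad/s

From %OS = 100·exp(−πζ/√(1−ζ²)), invert to get ζ = −ln(OS)/√(π² + ln²(OS)) with OS = 0.361.
−ln 0.361 = 1.019, so ζ = 1.019/√(π² + 1.038) = 0.308.
From t_s ≈ 4/(ζω_n): ω_n = 4/(ζ·t_s) = 4/(0.308·0.700) = 18.5 rad/s.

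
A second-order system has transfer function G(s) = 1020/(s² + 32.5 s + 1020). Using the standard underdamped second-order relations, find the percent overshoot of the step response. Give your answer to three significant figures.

Matching coefficients with s² + 2ζω_n s + ω_n² gives ω_n² = 1020 ⇒ ω_n = 31.9 rad/s, and ζ = 32.5/(2ω_n) = 0.509.
%OS = 100·exp(−πζ/√(1−ζ²)) = 15.6%.

%OS ≈ 15.6%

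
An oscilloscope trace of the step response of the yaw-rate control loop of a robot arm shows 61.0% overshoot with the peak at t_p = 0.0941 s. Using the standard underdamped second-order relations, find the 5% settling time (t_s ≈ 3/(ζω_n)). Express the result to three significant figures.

t_s ≈ 0.571 s

The overshoot fixes ζ = −ln(OS)/√(π²+ln²(OS)) = 0.155.
From t_p = π/ω_d, ω_d = π/0.0941 = 33.4 rad/s, so ω_n = ω_d/√(1−ζ²) = 33.8 rad/s.
t_s ≈ 3/(ζω_n) = 3/(0.155·33.8) = 0.571 s.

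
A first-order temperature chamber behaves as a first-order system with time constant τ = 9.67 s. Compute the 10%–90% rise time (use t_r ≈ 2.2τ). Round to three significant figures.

t_r ≈ 2.2τ = 21.3 s.

t_r ≈ 21.3 s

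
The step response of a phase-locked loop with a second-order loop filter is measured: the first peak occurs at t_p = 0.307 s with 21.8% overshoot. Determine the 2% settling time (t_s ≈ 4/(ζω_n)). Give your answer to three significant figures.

The overshoot fixes ζ = −ln(OS)/√(π²+ln²(OS)) = 0.436.
t_p = π/ω_d ⇒ ω_d = 10.2 rad/s; then ω_n = ω_d/√(1−ζ²) = 11.4 rad/s.
t_s ≈ 4/(ζω_n) = 4/(0.436·11.4) = 0.806 s.

t_s ≈ 0.806 s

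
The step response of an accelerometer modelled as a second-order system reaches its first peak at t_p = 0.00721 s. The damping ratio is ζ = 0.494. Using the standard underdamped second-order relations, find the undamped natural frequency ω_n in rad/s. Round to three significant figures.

ω_n ≈ 501 rad/s

Peak time t_p = π/ω_d, so ω_d = π/t_p = π/0.00721 = 436 rad/s.
ω_n = ω_d/√(1−ζ²) = 436/√0.756 = 501 rad/s.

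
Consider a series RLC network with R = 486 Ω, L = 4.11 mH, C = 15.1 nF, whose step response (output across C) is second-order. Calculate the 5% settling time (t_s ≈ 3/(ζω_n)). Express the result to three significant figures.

t_s ≈ 0.0000507 s

For a series RLC circuit (capacitor voltage as output), ω_n = 1/√(LC) = 1/√(4.11 mH · 15.1 nF) = 127000 rad/s.
ζ = (R/2)·√(C/L) = (486/2)·√(15.1 nF/4.11 mH) = 0.466.
t_s ≈ 3/(ζω_n) = 0.0000507 s.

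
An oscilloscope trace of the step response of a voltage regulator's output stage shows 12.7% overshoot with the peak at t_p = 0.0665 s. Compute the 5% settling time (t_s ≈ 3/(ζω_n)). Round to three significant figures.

From the overshoot, ζ = −ln(OS)/√(π²+ln²(OS)) = 0.549.
From t_p = π/ω_d, ω_d = π/0.0665 = 47.2 rad/s, so ω_n = ω_d/√(1−ζ²) = 56.5 rad/s.
t_s ≈ 3/(ζω_n) = 3/(0.549·56.5) = 0.0967 s.

t_s ≈ 0.0967 s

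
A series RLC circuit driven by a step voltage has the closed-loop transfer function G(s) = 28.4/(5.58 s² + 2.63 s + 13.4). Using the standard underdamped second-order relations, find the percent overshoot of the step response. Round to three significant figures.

Dividing through by 5.58: denominator becomes s² + 0.4713 s + 2.401.
So ω_n = √2.401 = 1.55 rad/s and ζ = 0.4713/(2·1.55) = 0.152.
Overshoot: exp(−π·0.152/√(1−0.152²)) = 0.617, i.e. 61.7%.

%OS ≈ 61.7%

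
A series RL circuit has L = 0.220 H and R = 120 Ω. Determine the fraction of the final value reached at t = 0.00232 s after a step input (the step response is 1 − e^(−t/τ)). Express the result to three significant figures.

τ = L/R = 0.220/120 = 0.00183 s.
y(t)/y_∞ = 1 − e^(−t/τ) = 1 − e^(−0.00232/0.00183) = 1 − e^(−1.27) = 0.718.

y/y_∞ ≈ 0.718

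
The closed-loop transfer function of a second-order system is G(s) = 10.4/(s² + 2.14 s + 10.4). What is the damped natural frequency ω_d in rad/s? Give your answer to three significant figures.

Matching coefficients with s² + 2ζω_n s + ω_n² gives ω_n² = 10.4 ⇒ ω_n = 3.22 rad/s, and ζ = 2.14/(2ω_n) = 0.332.
The damped frequency ω_d = ω_n√(1−ζ²) = 3.04 rad/s.

ω_d ≈ 3.04 rad/s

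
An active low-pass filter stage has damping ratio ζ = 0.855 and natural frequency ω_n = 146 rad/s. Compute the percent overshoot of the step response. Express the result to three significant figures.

%OS ≈ 0.563%

For an underdamped second-order system, %OS = 100·exp(−πζ/√(1−ζ²)).
πζ/√(1−ζ²) = π·0.855/√(1−0.731) = 5.179, so %OS = 100·e^(−5.179) = 0.563%.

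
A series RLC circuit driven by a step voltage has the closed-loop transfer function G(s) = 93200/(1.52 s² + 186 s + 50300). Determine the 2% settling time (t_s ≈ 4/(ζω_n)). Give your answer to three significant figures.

t_s ≈ 0.0654 s

Dividing through by 1.52: denominator becomes s² + 122.4 s + 33090.
So ω_n = √33090 = 182 rad/s and ζ = 122.4/(2·182) = 0.336.
t_s ≈ 4/(ζω_n) = 0.0654 s.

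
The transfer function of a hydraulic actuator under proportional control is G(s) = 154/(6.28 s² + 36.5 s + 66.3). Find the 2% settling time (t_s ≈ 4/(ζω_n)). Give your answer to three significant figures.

Dividing through by 6.28: denominator becomes s² + 5.812 s + 10.56.
So ω_n = √10.56 = 3.25 rad/s and ζ = 5.812/(2·3.25) = 0.894.
t_s ≈ 4/(ζω_n) = 1.38 s.

t_s ≈ 1.38 s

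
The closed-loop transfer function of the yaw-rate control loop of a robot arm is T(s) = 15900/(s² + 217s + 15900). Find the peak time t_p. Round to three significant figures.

t_p ≈ 0.0489 s

Matching coefficients with s² + 2ζω_n s + ω_n² gives ω_n² = 15900 ⇒ ω_n = 126 rad/s, and ζ = 217/(2ω_n) = 0.860.
ω_d = ω_n√(1−ζ²) = 64.2 rad/s. Then t_p = π/ω_d = 0.0489 s.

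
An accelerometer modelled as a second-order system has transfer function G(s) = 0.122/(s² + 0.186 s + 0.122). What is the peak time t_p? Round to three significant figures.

t_p ≈ 9.33 s

Matching coefficients with s² + 2ζω_n s + ω_n² gives ω_n² = 0.122 ⇒ ω_n = 0.349 rad/s, and ζ = 0.186/(2ω_n) = 0.266.
ω_d = ω_n√(1−ζ²) = 0.337 rad/s. Then t_p = π/ω_d = 9.33 s.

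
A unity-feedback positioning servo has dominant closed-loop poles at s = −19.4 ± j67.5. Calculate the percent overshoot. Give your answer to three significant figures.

%OS ≈ 40.5%

With σ = 19.4, ω_d = 67.5: ω_n = √(σ²+ω_d²) = 70.2 rad/s, ζ = σ/ω_n = 0.276.
%OS = 100·exp(−πζ/√(1−ζ²)) = 40.5%.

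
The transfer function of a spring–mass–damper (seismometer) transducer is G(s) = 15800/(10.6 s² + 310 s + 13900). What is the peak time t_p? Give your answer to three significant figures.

t_p ≈ 0.0948 s

Dividing through by 10.6: denominator becomes s² + 29.25 s + 1311.
So ω_n = √1311 = 36.2 rad/s and ζ = 29.25/(2·36.2) = 0.404.
ω_d = 36.2·√(1 − 0.404²) = 33.1 rad/s. t_p = π/ω_d = 0.0948 s.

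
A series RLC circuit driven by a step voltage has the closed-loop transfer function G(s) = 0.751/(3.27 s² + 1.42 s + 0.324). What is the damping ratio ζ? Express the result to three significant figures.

Dividing through by 3.27: denominator becomes s² + 0.4343 s + 0.09908.
So ω_n = √0.09908 = 0.315 rad/s and ζ = 0.4343/(2·0.315) = 0.690.

ζ ≈ 0.690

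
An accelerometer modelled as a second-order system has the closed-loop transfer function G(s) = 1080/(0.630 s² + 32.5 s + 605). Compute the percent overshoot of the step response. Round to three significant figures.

Dividing through by 0.630: denominator becomes s² + 51.59 s + 960.3.
So ω_n = √960.3 = 31.0 rad/s and ζ = 51.59/(2·31.0) = 0.832.
%OS = 100·exp(−πζ/√(1−ζ²)) = 0.893%.

%OS ≈ 0.893%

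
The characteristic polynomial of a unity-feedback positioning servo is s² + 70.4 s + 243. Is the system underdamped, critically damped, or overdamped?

a² − 4b = 4000 > 0 (two distinct real roots); the system is overdamped.

overdamped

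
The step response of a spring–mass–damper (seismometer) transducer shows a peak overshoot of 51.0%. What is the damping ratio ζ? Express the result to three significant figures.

Inverting the overshoot relation: ζ = |ln 0.510|/√(π² + ln²0.510) = 0.210.

ζ ≈ 0.210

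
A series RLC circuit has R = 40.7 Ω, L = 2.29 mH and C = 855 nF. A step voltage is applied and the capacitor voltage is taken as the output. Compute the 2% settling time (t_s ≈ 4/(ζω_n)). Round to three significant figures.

t_s ≈ 0.000450 s

For a series RLC circuit (capacitor voltage as output), ω_n = 1/√(LC) = 1/√(2.29 mH · 855 nF) = 22600 rad/s.
ζ = (R/2)·√(C/L) = (40.7/2)·√(855 nF/2.29 mH) = 0.393.
t_s ≈ 4/(ζω_n) = 0.000450 s.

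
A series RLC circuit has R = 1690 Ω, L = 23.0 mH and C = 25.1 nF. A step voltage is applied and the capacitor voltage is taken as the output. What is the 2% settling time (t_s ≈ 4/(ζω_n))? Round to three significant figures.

t_s ≈ 0.000109 s

For a series RLC circuit (capacitor voltage as output), ω_n = 1/√(LC) = 1/√(23.0 mH · 25.1 nF) = 41600 rad/s.
ζ = (R/2)·√(C/L) = (1690/2)·√(25.1 nF/23.0 mH) = 0.883.
t_s ≈ 4/(ζω_n) = 0.000109 s.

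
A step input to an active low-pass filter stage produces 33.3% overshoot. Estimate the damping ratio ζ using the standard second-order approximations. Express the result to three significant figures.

From %OS = 100·exp(−πζ/√(1−ζ²)), invert to get ζ = −ln(OS)/√(π² + ln²(OS)) with OS = 0.333.
−ln 0.333 = 1.100, so ζ = 1.100/√(π² + 1.209) = 0.330.

ζ ≈ 0.330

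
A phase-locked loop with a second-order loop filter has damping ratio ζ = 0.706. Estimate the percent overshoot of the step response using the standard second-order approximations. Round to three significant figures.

%OS ≈ 4.36%

For an underdamped second-order system, %OS = 100·exp(−πζ/√(1−ζ²)).
πζ/√(1−ζ²) = π·0.706/√(1−0.498) = 3.132, so %OS = 100·e^(−3.132) = 4.36%.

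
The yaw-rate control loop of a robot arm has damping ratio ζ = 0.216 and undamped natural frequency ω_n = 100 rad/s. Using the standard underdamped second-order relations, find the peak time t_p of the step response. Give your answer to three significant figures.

The damped frequency is ω_d = ω_n√(1−ζ²) = 100·√(1−0.0467) = 97.6 rad/s.
Peak time t_p = π/ω_d = π/97.6 = 0.0322 s.

t_p ≈ 0.0322 s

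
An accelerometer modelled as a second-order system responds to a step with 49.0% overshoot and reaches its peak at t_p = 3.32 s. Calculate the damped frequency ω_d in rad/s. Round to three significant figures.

ω_d ≈ 0.946 rad/s

t_p = π/ω_d, so ω_d = π/3.32 = 0.946 rad/s.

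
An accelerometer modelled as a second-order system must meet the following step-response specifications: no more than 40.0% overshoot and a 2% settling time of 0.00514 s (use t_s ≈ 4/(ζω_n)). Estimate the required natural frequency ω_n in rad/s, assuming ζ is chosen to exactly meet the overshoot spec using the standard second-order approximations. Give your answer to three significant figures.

Inverting the overshoot relation: ζ = |ln 0.400|/√(π² + ln²0.400) = 0.280.
From t_s ≈ 4/(ζω_n): ω_n = 4/(ζ·t_s) = 4/(0.280·0.00514) = 2780 rad/s.

ω_n ≈ 2780 rad/s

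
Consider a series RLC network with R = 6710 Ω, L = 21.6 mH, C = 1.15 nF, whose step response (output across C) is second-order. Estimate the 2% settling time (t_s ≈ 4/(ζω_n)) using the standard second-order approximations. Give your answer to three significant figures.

For a series RLC circuit (capacitor voltage as output), ω_n = 1/√(LC) = 1/√(21.6 mH · 1.15 nF) = 201000 rad/s.
ζ = (R/2)·√(C/L) = (6710/2)·√(1.15 nF/21.6 mH) = 0.774.
t_s ≈ 4/(ζω_n) = 0.0000258 s.

t_s ≈ 0.0000258 s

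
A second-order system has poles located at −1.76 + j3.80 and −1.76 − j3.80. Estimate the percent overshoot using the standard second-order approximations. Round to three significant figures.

|pole| = ω_n = √(1.76² + 3.80²) = 4.19 rad/s; ζ = cos θ = σ/ω_n = 0.420.
%OS = 100·exp(−πζ/√(1−ζ²)) = 23.3%.

%OS ≈ 23.3%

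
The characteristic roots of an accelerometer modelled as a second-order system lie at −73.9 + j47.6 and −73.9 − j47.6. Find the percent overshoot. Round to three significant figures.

%OS ≈ 0.762%

|pole| = ω_n = √(73.9² + 47.6²) = 87.9 rad/s; ζ = cos θ = σ/ω_n = 0.841.
%OS = 100·exp(−πζ/√(1−ζ²)) = 0.762%.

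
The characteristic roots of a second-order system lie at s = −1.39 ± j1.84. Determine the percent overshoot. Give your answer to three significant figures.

|pole| = ω_n = √(1.39² + 1.84²) = 2.31 rad/s; ζ = cos θ = σ/ω_n = 0.603.
Overshoot: exp(−π·0.603/√(1−0.603²)) = 0.0932, i.e. 9.32%.

%OS ≈ 9.32%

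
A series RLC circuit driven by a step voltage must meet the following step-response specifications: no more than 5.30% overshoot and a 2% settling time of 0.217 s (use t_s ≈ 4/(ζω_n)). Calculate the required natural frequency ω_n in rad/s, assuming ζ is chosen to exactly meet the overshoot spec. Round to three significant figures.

Inverting the overshoot relation: ζ = |ln 0.0530|/√(π² + ln²0.0530) = 0.683.
Then ω_n = 4/(ζ t_s) = 4/(0.683 × 0.217) = 27.0 rad/s.

ω_n ≈ 27.0 rad/s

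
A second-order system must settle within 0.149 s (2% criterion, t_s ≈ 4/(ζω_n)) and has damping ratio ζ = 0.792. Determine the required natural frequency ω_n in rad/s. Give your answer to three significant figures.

ω_n ≈ 33.9 rad/s

Rearranging t_s ≈ 4/(ζω_n) gives ω_n = 4/(ζ·t_s) = 4/(0.792 × 0.149) = 33.9 rad/s.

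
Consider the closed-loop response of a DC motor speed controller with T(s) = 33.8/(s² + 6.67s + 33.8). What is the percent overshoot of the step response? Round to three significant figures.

ω_n = √33.8 = 5.81 rad/s; ζ = 6.67/(2·5.81) = 0.574.
%OS = 100·exp(−πζ/√(1−ζ²)) = 11.1%.

%OS ≈ 11.1%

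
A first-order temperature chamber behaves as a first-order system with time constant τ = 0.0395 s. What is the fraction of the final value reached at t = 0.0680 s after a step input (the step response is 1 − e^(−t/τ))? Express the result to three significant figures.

y(t)/y_∞ = 1 − e^(−t/τ) = 1 − e^(−0.0680/0.0395) = 1 − e^(−1.72) = 0.821.

y/y_∞ ≈ 0.821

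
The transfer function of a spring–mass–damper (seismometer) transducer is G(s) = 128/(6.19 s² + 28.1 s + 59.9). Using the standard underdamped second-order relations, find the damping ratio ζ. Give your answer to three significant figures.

ζ ≈ 0.730

Dividing through by 6.19: denominator becomes s² + 4.540 s + 9.677.
So ω_n = √9.677 = 3.11 rad/s and ζ = 4.540/(2·3.11) = 0.730.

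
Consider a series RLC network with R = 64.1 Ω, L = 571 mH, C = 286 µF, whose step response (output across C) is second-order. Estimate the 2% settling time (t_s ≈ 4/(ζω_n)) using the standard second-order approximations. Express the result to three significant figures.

t_s ≈ 0.0713 s

For a series RLC circuit (capacitor voltage as output), ω_n = 1/√(LC) = 1/√(571 mH · 286 µF) = 78.3 rad/s.
ζ = (R/2)·√(C/L) = (64.1/2)·√(286 µF/571 mH) = 0.717.
t_s ≈ 4/(ζω_n) = 0.0713 s.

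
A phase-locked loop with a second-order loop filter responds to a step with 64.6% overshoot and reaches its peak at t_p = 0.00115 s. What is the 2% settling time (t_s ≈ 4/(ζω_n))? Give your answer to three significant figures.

The overshoot fixes ζ = −ln(OS)/√(π²+ln²(OS)) = 0.138.
t_p = π/ω_d ⇒ ω_d = 2730 rad/s; then ω_n = ω_d/√(1−ζ²) = 2760 rad/s.
t_s ≈ 4/(ζω_n) = 4/(0.138·2760) = 0.0105 s.

t_s ≈ 0.0105 s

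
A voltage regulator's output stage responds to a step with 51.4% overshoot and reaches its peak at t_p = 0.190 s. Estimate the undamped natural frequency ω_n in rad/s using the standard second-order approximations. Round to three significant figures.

The overshoot fixes ζ = −ln(OS)/√(π²+ln²(OS)) = 0.207.
t_p = π/ω_d ⇒ ω_d = 16.5 rad/s; then ω_n = ω_d/√(1−ζ²) = 16.9 rad/s.

ω_n ≈ 16.9 rad/s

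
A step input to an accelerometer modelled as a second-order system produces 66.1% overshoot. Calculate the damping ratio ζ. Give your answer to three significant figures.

ζ ≈ 0.131

From %OS = 100·exp(−πζ/√(1−ζ²)), invert to get ζ = −ln(OS)/√(π² + ln²(OS)) with OS = 0.661.
−ln 0.661 = 0.4140, so ζ = 0.4140/√(π² + 0.1714) = 0.131.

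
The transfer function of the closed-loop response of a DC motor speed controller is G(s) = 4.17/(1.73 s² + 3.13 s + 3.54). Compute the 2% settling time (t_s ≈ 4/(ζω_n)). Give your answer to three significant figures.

t_s ≈ 4.42 s

Dividing through by 1.73: denominator becomes s² + 1.809 s + 2.046.
So ω_n = √2.046 = 1.43 rad/s and ζ = 1.809/(2·1.43) = 0.632.
t_s ≈ 4/(ζω_n) = 4.42 s.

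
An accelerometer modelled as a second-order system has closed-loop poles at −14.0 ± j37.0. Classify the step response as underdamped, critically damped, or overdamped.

Since the poles form a complex-conjugate pair with nonzero imaginary part, the response is underdamped.

underdamped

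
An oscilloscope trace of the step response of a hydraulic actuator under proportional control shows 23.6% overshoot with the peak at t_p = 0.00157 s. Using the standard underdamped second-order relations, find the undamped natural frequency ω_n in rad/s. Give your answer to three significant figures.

ω_n ≈ 2200 rad/s

The overshoot fixes ζ = −ln(OS)/√(π²+ln²(OS)) = 0.418.
From t_p = π/ω_d, ω_d = π/0.00157 = 2000 rad/s, so ω_n = ω_d/√(1−ζ²) = 2200 rad/s.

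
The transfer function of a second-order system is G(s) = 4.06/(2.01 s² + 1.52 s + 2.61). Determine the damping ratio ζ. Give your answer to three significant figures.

ζ ≈ 0.332

Dividing through by 2.01: denominator becomes s² + 0.7562 s + 1.299.
So ω_n = √1.299 = 1.14 rad/s and ζ = 0.7562/(2·1.14) = 0.332.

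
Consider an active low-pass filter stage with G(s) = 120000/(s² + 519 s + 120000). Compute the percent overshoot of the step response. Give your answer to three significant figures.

%OS ≈ 2.86%

ω_n = √120000 = 346 rad/s; ζ = 519/(2·346) = 0.749.
%OS = 100 e^{−πζ/√(1−ζ²)} with ζ = 0.749 gives 2.86%.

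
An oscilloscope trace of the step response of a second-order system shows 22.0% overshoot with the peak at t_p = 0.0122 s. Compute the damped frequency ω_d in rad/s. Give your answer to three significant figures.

ω_d ≈ 258 rad/s

t_p = π/ω_d, so ω_d = π/0.0122 = 258 rad/s.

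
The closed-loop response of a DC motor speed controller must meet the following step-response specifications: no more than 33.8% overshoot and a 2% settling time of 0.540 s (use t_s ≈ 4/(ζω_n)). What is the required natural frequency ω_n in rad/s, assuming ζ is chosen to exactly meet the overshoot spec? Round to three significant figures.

ω_n ≈ 22.7 rad/s

From %OS = 100·exp(−πζ/√(1−ζ²)), invert to get ζ = −ln(OS)/√(π² + ln²(OS)) with OS = 0.338.
−ln 0.338 = 1.085, so ζ = 1.085/√(π² + 1.177) = 0.326.
Then ω_n = 4/(ζ t_s) = 4/(0.326 × 0.540) = 22.7 rad/s.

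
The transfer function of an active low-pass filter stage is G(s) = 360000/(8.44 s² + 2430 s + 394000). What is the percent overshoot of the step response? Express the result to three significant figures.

Dividing through by 8.44: denominator becomes s² + 287.9 s + 46680.
So ω_n = √46680 = 216 rad/s and ζ = 287.9/(2·216) = 0.666.
%OS = 100·exp(−πζ/√(1−ζ²)) = 6.04%.

%OS ≈ 6.04%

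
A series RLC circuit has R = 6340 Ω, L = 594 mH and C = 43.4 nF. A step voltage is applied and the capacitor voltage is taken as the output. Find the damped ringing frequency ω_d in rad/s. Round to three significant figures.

ω_d ≈ 3210 rad/s

For a series RLC circuit (capacitor voltage as output), ω_n = 1/√(LC) = 1/√(594 mH · 43.4 nF) = 6230 rad/s.
ζ = (R/2)·√(C/L) = (6340/2)·√(43.4 nF/594 mH) = 0.857.
ω_d = ω_n√(1−ζ²) = 3210 rad/s.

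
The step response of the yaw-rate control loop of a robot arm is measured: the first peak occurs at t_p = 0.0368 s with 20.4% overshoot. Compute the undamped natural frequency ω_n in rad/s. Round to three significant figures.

ζ from %OS: ζ = |ln 0.204|/√(π²+ln²0.204) = 0.451.
t_p = π/ω_d ⇒ ω_d = 85.4 rad/s; then ω_n = ω_d/√(1−ζ²) = 95.7 rad/s.

ω_n ≈ 95.7 rad/s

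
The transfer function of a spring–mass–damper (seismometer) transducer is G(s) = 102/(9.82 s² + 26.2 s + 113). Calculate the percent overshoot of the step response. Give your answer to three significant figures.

Dividing through by 9.82: denominator becomes s² + 2.668 s + 11.51.
So ω_n = √11.51 = 3.39 rad/s and ζ = 2.668/(2·3.39) = 0.393.
%OS = 100 e^{−πζ/√(1−ζ²)} with ζ = 0.393 gives 26.1%.

%OS ≈ 26.1%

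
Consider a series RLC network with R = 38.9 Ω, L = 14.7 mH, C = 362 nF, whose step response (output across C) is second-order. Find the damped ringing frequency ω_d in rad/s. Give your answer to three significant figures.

For a series RLC circuit (capacitor voltage as output), ω_n = 1/√(LC) = 1/√(14.7 mH · 362 nF) = 13700 rad/s.
ζ = (R/2)·√(C/L) = (38.9/2)·√(362 nF/14.7 mH) = 0.0965.
ω_d = 13700·√(1 − 0.0965²) = 13600 rad/s.

ω_d ≈ 13600 rad/s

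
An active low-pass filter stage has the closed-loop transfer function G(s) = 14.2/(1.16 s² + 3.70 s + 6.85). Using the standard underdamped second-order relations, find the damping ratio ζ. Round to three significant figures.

ζ ≈ 0.656

Dividing through by 1.16: denominator becomes s² + 3.190 s + 5.905.
So ω_n = √5.905 = 2.43 rad/s and ζ = 3.190/(2·2.43) = 0.656.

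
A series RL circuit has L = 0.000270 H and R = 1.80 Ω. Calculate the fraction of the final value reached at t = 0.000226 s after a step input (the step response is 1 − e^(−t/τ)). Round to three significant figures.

τ = L/R = 0.000270/1.80 = 0.000150 s.
y(t)/y_∞ = 1 − e^(−t/τ) = 1 − e^(−0.000226/0.000150) = 1 − e^(−1.51) = 0.778.

y/y_∞ ≈ 0.778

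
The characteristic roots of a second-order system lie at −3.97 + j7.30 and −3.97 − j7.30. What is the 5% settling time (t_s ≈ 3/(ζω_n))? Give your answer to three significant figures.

t_s ≈ 0.756 s

For poles at −σ ± jω_d, ζω_n = σ = 3.97, so t_s ≈ 3/σ = 0.756 s.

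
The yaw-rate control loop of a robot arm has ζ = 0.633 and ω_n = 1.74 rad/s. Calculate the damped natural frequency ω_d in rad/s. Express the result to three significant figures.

ω_d = ω_n√(1−ζ²) = 1.74·√0.599 = 1.35 rad/s.

ω_d ≈ 1.35 rad/s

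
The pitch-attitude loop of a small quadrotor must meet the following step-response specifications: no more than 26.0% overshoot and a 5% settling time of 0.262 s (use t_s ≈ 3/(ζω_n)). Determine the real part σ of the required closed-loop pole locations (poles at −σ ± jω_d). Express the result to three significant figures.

The settling-time spec alone fixes σ = ζω_n = 3/t_s = 3/0.262 = 11.5.
(Overshoot then fixes ζ = 0.394 and hence ω_d = σ·√(1−ζ²)/ζ = 26.7 rad/s.)

σ ≈ 11.5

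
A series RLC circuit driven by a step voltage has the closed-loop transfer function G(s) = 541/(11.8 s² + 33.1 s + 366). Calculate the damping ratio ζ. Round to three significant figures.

ζ ≈ 0.252

Dividing through by 11.8: denominator becomes s² + 2.805 s + 31.02.
So ω_n = √31.02 = 5.57 rad/s and ζ = 2.805/(2·5.57) = 0.252.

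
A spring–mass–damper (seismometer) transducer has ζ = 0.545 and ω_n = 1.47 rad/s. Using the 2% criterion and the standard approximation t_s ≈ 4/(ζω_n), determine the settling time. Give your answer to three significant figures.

t_s ≈ 4.99 s

t_s ≈ 4/(ζω_n) = 4/(0.545 × 1.47) = 4.99 s.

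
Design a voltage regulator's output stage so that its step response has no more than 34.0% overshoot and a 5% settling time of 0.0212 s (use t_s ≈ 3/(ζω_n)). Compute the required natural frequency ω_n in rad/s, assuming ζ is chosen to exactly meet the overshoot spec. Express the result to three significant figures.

From %OS = 100·exp(−πζ/√(1−ζ²)), invert to get ζ = −ln(OS)/√(π² + ln²(OS)) with OS = 0.340.
−ln 0.340 = 1.079, so ζ = 1.079/√(π² + 1.164) = 0.325.
From t_s ≈ 3/(ζω_n): ω_n = 3/(ζ·t_s) = 3/(0.325·0.0212) = 436 rad/s.

ω_n ≈ 436 rad/s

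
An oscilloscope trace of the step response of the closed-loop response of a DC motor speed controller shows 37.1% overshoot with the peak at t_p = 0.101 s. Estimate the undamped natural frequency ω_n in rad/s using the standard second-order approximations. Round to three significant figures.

From the overshoot, ζ = −ln(OS)/√(π²+ln²(OS)) = 0.301.
From t_p = π/ω_d, ω_d = π/0.101 = 31.1 rad/s, so ω_n = ω_d/√(1−ζ²) = 32.6 rad/s.

ω_n ≈ 32.6 rad/s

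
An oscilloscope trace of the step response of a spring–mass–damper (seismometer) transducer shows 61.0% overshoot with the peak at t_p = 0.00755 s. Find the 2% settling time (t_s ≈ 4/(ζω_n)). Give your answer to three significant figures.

t_s ≈ 0.0611 s

The overshoot fixes ζ = −ln(OS)/√(π²+ln²(OS)) = 0.155.
t_p = π/ω_d ⇒ ω_d = 416 rad/s; then ω_n = ω_d/√(1−ζ²) = 421 rad/s.
t_s ≈ 4/(ζω_n) = 4/(0.155·421) = 0.0611 s.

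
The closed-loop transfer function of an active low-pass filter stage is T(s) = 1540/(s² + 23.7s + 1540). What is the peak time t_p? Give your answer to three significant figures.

t_p ≈ 0.0840 s

Matching coefficients with s² + 2ζω_n s + ω_n² gives ω_n² = 1540 ⇒ ω_n = 39.2 rad/s, and ζ = 23.7/(2ω_n) = 0.302.
The damped frequency ω_d = ω_n√(1−ζ²) = 37.4 rad/s. Then t_p = π/ω_d = 0.0840 s.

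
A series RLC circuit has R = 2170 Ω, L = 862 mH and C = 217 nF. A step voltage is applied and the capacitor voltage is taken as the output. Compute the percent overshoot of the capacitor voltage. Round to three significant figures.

For a series RLC circuit (capacitor voltage as output), ω_n = 1/√(LC) = 1/√(862 mH · 217 nF) = 2310 rad/s.
ζ = (R/2)·√(C/L) = (2170/2)·√(217 nF/862 mH) = 0.544.
%OS = 100 e^{−πζ/√(1−ζ²)} with ζ = 0.544 gives 13.0%.

%OS ≈ 13.0%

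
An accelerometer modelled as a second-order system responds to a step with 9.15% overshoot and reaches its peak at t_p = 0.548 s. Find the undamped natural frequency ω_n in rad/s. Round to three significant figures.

ζ from %OS: ζ = |ln 0.0915|/√(π²+ln²0.0915) = 0.606.
t_p = π/ω_d ⇒ ω_d = 5.73 rad/s; then ω_n = ω_d/√(1−ζ²) = 7.20 rad/s.

ω_n ≈ 7.20 rad/s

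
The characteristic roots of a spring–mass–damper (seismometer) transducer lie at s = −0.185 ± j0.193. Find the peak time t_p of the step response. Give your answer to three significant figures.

t_p ≈ 16.3 s

t_p = π/ω_d with ω_d = 0.193 (the imaginary part), so t_p = 16.3 s.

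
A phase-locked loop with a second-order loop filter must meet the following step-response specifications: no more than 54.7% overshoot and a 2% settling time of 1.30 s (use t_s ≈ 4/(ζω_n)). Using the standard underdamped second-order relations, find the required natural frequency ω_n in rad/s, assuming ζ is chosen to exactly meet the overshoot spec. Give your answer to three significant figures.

ω_n ≈ 16.3 rad/s

From %OS = 100·exp(−πζ/√(1−ζ²)), invert to get ζ = −ln(OS)/√(π² + ln²(OS)) with OS = 0.547.
−ln 0.547 = 0.6033, so ζ = 0.6033/√(π² + 0.3640) = 0.189.
Then ω_n = 4/(ζ t_s) = 4/(0.189 × 1.30) = 16.3 rad/s.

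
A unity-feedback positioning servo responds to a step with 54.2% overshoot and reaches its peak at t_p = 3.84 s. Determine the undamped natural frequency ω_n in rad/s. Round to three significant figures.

From the overshoot, ζ = −ln(OS)/√(π²+ln²(OS)) = 0.191.
t_p = π/ω_d ⇒ ω_d = 0.818 rad/s; then ω_n = ω_d/√(1−ζ²) = 0.834 rad/s.

ω_n ≈ 0.834 rad/s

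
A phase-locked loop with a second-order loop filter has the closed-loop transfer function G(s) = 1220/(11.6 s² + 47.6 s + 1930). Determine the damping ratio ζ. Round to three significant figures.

ζ ≈ 0.159

Dividing through by 11.6: denominator becomes s² + 4.103 s + 166.4.
So ω_n = √166.4 = 12.9 rad/s and ζ = 4.103/(2·12.9) = 0.159.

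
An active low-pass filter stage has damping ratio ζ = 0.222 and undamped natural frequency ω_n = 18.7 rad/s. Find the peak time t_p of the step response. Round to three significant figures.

The damped frequency is ω_d = ω_n√(1−ζ²) = 18.7·√(1−0.0493) = 18.2 rad/s.
Peak time t_p = π/ω_d = π/18.2 = 0.172 s.

t_p ≈ 0.172 s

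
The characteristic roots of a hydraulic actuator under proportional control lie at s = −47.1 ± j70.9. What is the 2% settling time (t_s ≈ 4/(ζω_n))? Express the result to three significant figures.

t_s ≈ 0.0849 s

For poles at −σ ± jω_d, ζω_n = σ = 47.1, so t_s ≈ 4/σ = 0.0849 s.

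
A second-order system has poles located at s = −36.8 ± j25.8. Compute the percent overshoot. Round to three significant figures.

The poles are at −σ ± jω_d with σ = 36.8 and ω_d = 25.8, so ω_n = √(σ²+ω_d²) = 44.9 rad/s and ζ = σ/ω_n = 0.819.
%OS = 100·exp(−πζ/√(1−ζ²)) = 1.13%.

%OS ≈ 1.13%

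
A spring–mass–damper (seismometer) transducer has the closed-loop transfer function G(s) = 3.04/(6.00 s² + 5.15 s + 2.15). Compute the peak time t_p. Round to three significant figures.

t_p ≈ 7.53 s

Dividing through by 6.00: denominator becomes s² + 0.8583 s + 0.3583.
So ω_n = √0.3583 = 0.599 rad/s and ζ = 0.8583/(2·0.599) = 0.717.
The damped frequency ω_d = ω_n√(1−ζ²) = 0.417 rad/s. t_p = π/ω_d = 7.53 s.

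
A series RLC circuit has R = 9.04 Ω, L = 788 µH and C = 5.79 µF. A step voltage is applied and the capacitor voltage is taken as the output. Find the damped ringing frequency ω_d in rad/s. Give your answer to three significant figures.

ω_d ≈ 13600 rad/s

For a series RLC circuit (capacitor voltage as output), ω_n = 1/√(LC) = 1/√(788 µH · 5.79 µF) = 14800 rad/s.
ζ = (R/2)·√(C/L) = (9.04/2)·√(5.79 µF/788 µH) = 0.387.
ω_d = ω_n√(1−ζ²) = 13600 rad/s.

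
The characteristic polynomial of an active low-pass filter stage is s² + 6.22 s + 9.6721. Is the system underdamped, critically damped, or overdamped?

critically damped

a² − 4b = 6.22² − 4·9.6721 = 0 (repeated real root); the system is critically damped.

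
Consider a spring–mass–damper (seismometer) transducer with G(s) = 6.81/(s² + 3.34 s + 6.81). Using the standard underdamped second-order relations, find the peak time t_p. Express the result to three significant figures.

ω_n = √6.81 = 2.61 rad/s; ζ = 3.34/(2·2.61) = 0.640.
ω_d = ω_n√(1−ζ²) = 2.01 rad/s. Then t_p = π/ω_d = 1.57 s.

t_p ≈ 1.57 s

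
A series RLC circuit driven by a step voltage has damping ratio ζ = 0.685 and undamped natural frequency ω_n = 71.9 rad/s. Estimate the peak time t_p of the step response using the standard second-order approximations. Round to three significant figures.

t_p ≈ 0.0600 s

The damped frequency is ω_d = ω_n√(1−ζ²) = 71.9·√(1−0.469) = 52.4 rad/s.
Peak time t_p = π/ω_d = π/52.4 = 0.0600 s.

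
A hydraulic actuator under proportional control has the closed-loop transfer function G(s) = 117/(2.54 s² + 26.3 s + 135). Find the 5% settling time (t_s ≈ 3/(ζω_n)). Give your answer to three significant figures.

Dividing through by 2.54: denominator becomes s² + 10.35 s + 53.15.
So ω_n = √53.15 = 7.29 rad/s and ζ = 10.35/(2·7.29) = 0.710.
t_s ≈ 3/(ζω_n) = 0.579 s.

t_s ≈ 0.579 s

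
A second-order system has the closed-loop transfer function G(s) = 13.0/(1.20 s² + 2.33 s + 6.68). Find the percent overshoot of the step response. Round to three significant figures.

Dividing through by 1.20: denominator becomes s² + 1.942 s + 5.567.
So ω_n = √5.567 = 2.36 rad/s and ζ = 1.942/(2·2.36) = 0.411.
%OS = 100 e^{−πζ/√(1−ζ²)} with ζ = 0.411 gives 24.2%.

%OS ≈ 24.2%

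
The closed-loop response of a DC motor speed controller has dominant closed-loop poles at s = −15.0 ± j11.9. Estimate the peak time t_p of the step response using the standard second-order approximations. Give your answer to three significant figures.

t_p = π/ω_d with ω_d = 11.9 (the imaginary part), so t_p = 0.264 s.

t_p ≈ 0.264 s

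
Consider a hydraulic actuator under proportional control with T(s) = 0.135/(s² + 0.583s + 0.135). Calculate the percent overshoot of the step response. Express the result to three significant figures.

%OS ≈ 1.67%

Comparing the denominator to s² + 2ζω_n s + ω_n²: ω_n = √0.135 = 0.367 rad/s, and 2ζω_n = 0.583 so ζ = 0.583/(2·0.367) = 0.793.
%OS = 100 e^{−πζ/√(1−ζ²)} with ζ = 0.793 gives 1.67%.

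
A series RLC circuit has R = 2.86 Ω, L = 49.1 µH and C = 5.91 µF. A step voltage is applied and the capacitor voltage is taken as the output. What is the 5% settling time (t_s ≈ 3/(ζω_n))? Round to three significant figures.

t_s ≈ 0.000103 s

For a series RLC circuit (capacitor voltage as output), ω_n = 1/√(LC) = 1/√(49.1 µH · 5.91 µF) = 58700 rad/s.
ζ = (R/2)·√(C/L) = (2.86/2)·√(5.91 µF/49.1 µH) = 0.496.
t_s ≈ 3/(ζω_n) = 0.000103 s.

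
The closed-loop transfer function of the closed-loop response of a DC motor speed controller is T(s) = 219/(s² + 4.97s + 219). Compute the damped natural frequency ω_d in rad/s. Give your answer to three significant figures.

ω_d ≈ 14.6 rad/s

Matching coefficients with s² + 2ζω_n s + ω_n² gives ω_n² = 219 ⇒ ω_n = 14.8 rad/s, and ζ = 4.97/(2ω_n) = 0.168.
ω_d = ω_n√(1−ζ²) = 14.6 rad/s.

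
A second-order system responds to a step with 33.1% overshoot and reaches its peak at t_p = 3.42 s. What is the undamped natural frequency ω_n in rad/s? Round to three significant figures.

ω_n ≈ 0.974 rad/s

ζ from %OS: ζ = |ln 0.331|/√(π²+ln²0.331) = 0.332.
From t_p = π/ω_d, ω_d = π/3.42 = 0.919 rad/s, so ω_n = ω_d/√(1−ζ²) = 0.974 rad/s.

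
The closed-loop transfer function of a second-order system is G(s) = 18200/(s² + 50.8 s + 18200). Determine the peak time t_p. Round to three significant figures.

ω_n = √18200 = 135 rad/s; ζ = 50.8/(2·135) = 0.188.
The damped frequency ω_d = ω_n√(1−ζ²) = 132 rad/s. Then t_p = π/ω_d = 0.0237 s.

t_p ≈ 0.0237 s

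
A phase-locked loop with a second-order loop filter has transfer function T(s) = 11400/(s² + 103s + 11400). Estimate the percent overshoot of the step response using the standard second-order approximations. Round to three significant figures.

ω_n = √11400 = 107 rad/s; ζ = 103/(2·107) = 0.482.
%OS = 100 e^{−πζ/√(1−ζ²)} with ζ = 0.482 gives 17.7%.

%OS ≈ 17.7%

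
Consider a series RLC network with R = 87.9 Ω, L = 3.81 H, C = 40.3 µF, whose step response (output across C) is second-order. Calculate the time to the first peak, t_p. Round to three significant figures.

t_p ≈ 0.0393 s

For a series RLC circuit (capacitor voltage as output), ω_n = 1/√(LC) = 1/√(3.81 H · 40.3 µF) = 80.7 rad/s.
ζ = (R/2)·√(C/L) = (87.9/2)·√(40.3 µF/3.81 H) = 0.143.
ω_d = 80.7·√(1 − 0.143²) = 79.9 rad/s. t_p = π/ω_d = 0.0393 s.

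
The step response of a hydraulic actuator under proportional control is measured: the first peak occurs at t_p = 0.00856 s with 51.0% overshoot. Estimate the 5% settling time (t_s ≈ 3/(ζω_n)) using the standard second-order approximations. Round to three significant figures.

ζ from %OS: ζ = |ln 0.510|/√(π²+ln²0.510) = 0.210.
t_p = π/ω_d ⇒ ω_d = 367 rad/s; then ω_n = ω_d/√(1−ζ²) = 375 rad/s.
t_s ≈ 3/(ζω_n) = 3/(0.210·375) = 0.0381 s.

t_s ≈ 0.0381 s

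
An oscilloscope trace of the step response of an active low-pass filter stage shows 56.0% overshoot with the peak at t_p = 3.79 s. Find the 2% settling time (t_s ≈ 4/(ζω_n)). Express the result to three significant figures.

From the overshoot, ζ = −ln(OS)/√(π²+ln²(OS)) = 0.181.
From t_p = π/ω_d, ω_d = π/3.79 = 0.829 rad/s, so ω_n = ω_d/√(1−ζ²) = 0.843 rad/s.
t_s ≈ 4/(ζω_n) = 4/(0.181·0.843) = 26.1 s.

t_s ≈ 26.1 s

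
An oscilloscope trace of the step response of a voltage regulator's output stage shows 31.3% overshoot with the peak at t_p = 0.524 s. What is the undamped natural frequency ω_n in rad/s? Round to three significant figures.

ω_n ≈ 6.39 rad/s

The overshoot fixes ζ = −ln(OS)/√(π²+ln²(OS)) = 0.347.
t_p = π/ω_d ⇒ ω_d = 6.00 rad/s; then ω_n = ω_d/√(1−ζ²) = 6.39 rad/s.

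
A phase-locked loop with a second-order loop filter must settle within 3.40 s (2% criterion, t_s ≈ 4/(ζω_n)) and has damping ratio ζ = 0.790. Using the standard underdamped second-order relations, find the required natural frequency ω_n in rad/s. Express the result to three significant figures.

Rearranging t_s ≈ 4/(ζω_n) gives ω_n = 4/(ζ·t_s) = 4/(0.790 × 3.40) = 1.49 rad/s.

ω_n ≈ 1.49 rad/s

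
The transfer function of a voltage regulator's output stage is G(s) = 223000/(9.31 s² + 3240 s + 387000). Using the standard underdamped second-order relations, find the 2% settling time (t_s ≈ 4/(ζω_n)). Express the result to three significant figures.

t_s ≈ 0.0230 s

Dividing through by 9.31: denominator becomes s² + 348.0 s + 41570.
So ω_n = √41570 = 204 rad/s and ζ = 348.0/(2·204) = 0.853.
t_s ≈ 4/(ζω_n) = 0.0230 s.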